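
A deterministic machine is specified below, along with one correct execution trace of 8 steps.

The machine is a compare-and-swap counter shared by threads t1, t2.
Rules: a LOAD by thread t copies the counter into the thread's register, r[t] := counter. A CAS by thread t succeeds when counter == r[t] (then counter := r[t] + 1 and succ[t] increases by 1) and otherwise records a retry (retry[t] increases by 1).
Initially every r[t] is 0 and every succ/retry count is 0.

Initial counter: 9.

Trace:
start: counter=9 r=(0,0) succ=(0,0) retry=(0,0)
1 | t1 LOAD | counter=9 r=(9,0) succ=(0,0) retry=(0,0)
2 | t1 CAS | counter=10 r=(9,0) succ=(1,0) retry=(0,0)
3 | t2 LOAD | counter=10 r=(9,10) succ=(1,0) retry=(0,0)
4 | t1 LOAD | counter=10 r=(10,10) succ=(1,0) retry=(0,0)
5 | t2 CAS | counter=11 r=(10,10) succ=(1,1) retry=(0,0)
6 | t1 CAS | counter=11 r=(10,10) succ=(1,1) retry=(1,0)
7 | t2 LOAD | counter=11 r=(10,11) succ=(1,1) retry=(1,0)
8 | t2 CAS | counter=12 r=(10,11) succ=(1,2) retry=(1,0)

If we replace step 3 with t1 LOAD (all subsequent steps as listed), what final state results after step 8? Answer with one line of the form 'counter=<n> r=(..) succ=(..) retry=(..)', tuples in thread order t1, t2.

(re-executing from step 3 with the substitution; state before step 3: counter=10 r=(9,0) succ=(1,0) retry=(0,0))
3 | t1 LOAD | counter=10 r=(10,0) succ=(1,0) retry=(0,0)
4 | t1 LOAD | counter=10 r=(10,0) succ=(1,0) retry=(0,0)
5 | t2 CAS | counter=10 r=(10,0) succ=(1,0) retry=(0,1)
6 | t1 CAS | counter=11 r=(10,0) succ=(2,0) retry=(0,1)
7 | t2 LOAD | counter=11 r=(10,11) succ=(2,0) retry=(0,1)
8 | t2 CAS | counter=12 r=(10,11) succ=(2,1) retry=(0,1)

counter=12 r=(10,11) succ=(2,1) retry=(0,1)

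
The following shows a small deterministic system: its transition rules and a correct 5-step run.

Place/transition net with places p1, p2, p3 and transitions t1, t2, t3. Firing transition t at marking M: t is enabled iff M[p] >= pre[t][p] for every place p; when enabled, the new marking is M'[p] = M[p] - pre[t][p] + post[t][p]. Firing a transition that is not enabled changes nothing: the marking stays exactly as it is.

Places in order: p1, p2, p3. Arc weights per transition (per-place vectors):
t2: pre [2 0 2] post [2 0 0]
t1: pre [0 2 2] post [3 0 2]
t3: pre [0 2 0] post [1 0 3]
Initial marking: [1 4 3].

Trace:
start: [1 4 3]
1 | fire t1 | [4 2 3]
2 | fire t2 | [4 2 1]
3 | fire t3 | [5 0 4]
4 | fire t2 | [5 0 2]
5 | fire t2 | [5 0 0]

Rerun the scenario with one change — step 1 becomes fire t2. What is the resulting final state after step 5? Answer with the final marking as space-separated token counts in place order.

2 2 2

(re-executing from step 1 with the substitution; state before step 1: [1 4 3])
1 | fire t2 | [1 4 3]
2 | fire t2 | [1 4 3]
3 | fire t3 | [2 2 6]
4 | fire t2 | [2 2 4]
5 | fire t2 | [2 2 2]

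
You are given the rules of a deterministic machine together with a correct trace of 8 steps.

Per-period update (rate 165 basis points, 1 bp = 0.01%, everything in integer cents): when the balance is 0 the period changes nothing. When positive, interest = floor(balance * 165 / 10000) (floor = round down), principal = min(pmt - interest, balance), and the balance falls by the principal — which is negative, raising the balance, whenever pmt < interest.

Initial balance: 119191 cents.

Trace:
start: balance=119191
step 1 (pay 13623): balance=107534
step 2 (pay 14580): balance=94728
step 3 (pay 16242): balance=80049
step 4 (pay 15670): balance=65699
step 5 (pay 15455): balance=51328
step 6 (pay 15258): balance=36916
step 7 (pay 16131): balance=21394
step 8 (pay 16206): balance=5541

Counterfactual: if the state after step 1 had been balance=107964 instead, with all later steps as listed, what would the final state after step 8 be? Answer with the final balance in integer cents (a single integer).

state after step 1 := balance=107964
step 2 (pay 14580): balance=95165
step 3 (pay 16242): balance=80493
step 4 (pay 15670): balance=66151
step 5 (pay 15455): balance=51787
step 6 (pay 15258): balance=37383
step 7 (pay 16131): balance=21868
step 8 (pay 16206): balance=6022

6022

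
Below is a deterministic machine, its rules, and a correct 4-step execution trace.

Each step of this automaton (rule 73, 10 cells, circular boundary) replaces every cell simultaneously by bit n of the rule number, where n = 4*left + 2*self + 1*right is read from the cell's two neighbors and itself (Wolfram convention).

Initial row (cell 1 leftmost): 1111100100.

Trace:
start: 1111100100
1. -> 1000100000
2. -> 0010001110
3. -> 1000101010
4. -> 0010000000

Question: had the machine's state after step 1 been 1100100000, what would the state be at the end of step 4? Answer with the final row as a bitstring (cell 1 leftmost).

state after step 1 := 1100100000
2. -> 1100001110
3. -> 1101101010
4. -> 1101100000

1101100000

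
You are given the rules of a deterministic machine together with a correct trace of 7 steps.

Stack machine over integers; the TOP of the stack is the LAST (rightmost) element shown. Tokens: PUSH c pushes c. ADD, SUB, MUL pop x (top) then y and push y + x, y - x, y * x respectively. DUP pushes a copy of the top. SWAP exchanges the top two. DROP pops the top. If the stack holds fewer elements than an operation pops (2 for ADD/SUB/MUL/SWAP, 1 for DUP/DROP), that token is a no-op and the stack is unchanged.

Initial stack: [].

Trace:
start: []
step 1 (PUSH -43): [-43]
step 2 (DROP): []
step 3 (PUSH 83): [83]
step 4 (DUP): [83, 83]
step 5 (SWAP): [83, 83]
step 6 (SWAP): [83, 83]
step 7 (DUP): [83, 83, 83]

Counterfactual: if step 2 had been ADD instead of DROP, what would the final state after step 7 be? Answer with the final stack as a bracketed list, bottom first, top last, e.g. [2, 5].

[-43, 83, 83, 83]

(re-executing from step 2 with the substitution; state before step 2: [-43])
step 2 (ADD): [-43]
step 3 (PUSH 83): [-43, 83]
step 4 (DUP): [-43, 83, 83]
step 5 (SWAP): [-43, 83, 83]
step 6 (SWAP): [-43, 83, 83]
step 7 (DUP): [-43, 83, 83, 83]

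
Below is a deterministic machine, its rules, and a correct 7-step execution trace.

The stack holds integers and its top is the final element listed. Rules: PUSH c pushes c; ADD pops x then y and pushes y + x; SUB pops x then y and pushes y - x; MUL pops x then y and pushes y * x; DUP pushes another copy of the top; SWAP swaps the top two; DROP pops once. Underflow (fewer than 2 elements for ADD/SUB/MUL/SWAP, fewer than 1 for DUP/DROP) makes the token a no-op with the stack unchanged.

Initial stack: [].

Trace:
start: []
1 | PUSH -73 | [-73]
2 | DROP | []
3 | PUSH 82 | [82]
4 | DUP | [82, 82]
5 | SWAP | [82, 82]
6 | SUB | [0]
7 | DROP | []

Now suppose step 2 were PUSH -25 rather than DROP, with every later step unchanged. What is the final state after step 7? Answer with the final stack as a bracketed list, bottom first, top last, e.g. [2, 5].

(re-executing from step 2 with the substitution; state before step 2: [-73])
2 | PUSH -25 | [-73, -25]
3 | PUSH 82 | [-73, -25, 82]
4 | DUP | [-73, -25, 82, 82]
5 | SWAP | [-73, -25, 82, 82]
6 | SUB | [-73, -25, 0]
7 | DROP | [-73, -25]

[-73, -25]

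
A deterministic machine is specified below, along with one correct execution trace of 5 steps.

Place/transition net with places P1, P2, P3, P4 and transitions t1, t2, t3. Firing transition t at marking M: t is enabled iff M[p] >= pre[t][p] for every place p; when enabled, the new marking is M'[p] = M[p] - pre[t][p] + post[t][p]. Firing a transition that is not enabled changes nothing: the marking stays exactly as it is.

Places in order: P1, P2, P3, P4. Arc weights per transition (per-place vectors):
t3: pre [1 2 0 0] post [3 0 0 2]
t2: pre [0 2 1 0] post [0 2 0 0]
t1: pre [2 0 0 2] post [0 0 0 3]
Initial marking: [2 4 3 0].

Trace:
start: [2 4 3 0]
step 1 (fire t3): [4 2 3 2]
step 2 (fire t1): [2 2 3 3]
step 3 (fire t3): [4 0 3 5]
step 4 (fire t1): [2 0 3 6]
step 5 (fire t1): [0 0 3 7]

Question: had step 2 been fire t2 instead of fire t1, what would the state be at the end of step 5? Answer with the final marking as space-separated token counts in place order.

2 0 2 6

(re-executing from step 2 with the substitution; state before step 2: [4 2 3 2])
step 2 (fire t2): [4 2 2 2]
step 3 (fire t3): [6 0 2 4]
step 4 (fire t1): [4 0 2 5]
step 5 (fire t1): [2 0 2 6]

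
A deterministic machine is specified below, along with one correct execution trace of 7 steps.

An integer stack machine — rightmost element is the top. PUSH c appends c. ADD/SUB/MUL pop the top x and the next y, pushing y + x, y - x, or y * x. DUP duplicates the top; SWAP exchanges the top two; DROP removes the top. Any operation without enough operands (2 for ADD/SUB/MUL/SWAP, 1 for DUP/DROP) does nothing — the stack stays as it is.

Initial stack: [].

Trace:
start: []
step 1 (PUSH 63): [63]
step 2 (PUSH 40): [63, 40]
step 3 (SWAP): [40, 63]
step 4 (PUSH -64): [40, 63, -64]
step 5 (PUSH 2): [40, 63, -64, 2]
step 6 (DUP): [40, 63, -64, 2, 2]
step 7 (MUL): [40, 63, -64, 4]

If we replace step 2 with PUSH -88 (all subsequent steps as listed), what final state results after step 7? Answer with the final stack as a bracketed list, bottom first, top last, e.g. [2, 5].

[-88, 63, -64, 4]

(re-executing from step 2 with the substitution; state before step 2: [63])
step 2 (PUSH -88): [63, -88]
step 3 (SWAP): [-88, 63]
step 4 (PUSH -64): [-88, 63, -64]
step 5 (PUSH 2): [-88, 63, -64, 2]
step 6 (DUP): [-88, 63, -64, 2, 2]
step 7 (MUL): [-88, 63, -64, 4]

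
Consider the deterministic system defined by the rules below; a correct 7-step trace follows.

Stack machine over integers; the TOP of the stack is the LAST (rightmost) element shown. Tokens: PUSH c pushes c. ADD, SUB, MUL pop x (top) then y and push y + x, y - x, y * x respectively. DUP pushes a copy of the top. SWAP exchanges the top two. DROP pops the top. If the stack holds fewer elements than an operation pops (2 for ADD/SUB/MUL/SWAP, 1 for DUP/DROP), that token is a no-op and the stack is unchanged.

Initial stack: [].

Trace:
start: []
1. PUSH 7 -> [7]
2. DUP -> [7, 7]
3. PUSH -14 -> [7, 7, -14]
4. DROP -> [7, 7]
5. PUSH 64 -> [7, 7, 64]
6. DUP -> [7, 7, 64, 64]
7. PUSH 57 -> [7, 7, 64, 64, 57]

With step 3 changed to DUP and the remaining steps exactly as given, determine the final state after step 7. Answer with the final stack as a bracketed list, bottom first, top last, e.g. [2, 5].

[7, 7, 64, 64, 57]

(re-executing from step 3 with the substitution; state before step 3: [7, 7])
3. DUP -> [7, 7, 7]
4. DROP -> [7, 7]
5. PUSH 64 -> [7, 7, 64]
6. DUP -> [7, 7, 64, 64]
7. PUSH 57 -> [7, 7, 64, 64, 57]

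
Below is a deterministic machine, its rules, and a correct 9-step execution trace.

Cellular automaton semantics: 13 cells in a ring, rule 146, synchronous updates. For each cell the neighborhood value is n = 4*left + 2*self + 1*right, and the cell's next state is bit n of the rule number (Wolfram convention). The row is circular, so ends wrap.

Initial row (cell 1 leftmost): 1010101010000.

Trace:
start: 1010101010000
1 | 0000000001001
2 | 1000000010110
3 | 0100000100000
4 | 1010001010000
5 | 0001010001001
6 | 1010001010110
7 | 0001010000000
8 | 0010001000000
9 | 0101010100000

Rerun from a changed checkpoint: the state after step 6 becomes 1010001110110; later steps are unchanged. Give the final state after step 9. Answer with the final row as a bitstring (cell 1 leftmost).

0101000101000

state after step 6 := 1010001110110
7 | 0001010100000
8 | 0010000010000
9 | 0101000101000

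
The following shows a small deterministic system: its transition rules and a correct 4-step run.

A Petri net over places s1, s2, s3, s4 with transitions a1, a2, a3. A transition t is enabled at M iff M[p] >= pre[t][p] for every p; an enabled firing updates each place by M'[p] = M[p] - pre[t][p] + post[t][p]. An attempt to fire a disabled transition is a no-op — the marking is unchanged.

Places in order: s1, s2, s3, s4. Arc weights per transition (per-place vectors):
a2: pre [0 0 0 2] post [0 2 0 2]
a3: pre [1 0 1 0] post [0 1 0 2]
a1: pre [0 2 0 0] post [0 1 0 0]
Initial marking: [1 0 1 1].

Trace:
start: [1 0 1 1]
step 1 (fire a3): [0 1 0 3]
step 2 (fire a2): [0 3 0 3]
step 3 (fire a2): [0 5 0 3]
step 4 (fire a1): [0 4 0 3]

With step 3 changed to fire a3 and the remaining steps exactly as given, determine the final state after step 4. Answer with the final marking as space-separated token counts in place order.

0 2 0 3

(re-executing from step 3 with the substitution; state before step 3: [0 3 0 3])
step 3 (fire a3): [0 3 0 3]
step 4 (fire a1): [0 2 0 3]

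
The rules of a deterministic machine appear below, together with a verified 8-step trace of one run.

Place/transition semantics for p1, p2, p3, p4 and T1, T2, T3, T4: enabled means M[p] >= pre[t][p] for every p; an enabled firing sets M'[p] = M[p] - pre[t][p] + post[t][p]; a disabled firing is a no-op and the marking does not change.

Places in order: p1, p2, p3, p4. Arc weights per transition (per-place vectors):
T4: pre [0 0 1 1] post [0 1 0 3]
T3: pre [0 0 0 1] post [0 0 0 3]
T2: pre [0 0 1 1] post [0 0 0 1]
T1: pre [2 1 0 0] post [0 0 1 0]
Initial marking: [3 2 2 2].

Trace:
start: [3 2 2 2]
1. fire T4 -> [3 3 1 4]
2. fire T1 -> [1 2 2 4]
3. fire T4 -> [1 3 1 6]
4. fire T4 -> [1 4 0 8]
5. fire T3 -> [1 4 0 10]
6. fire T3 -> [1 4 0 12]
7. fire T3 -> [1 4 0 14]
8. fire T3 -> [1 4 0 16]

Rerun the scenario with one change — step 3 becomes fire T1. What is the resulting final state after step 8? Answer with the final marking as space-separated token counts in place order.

1 3 1 14

(re-executing from step 3 with the substitution; state before step 3: [1 2 2 4])
3. fire T1 -> [1 2 2 4]
4. fire T4 -> [1 3 1 6]
5. fire T3 -> [1 3 1 8]
6. fire T3 -> [1 3 1 10]
7. fire T3 -> [1 3 1 12]
8. fire T3 -> [1 3 1 14]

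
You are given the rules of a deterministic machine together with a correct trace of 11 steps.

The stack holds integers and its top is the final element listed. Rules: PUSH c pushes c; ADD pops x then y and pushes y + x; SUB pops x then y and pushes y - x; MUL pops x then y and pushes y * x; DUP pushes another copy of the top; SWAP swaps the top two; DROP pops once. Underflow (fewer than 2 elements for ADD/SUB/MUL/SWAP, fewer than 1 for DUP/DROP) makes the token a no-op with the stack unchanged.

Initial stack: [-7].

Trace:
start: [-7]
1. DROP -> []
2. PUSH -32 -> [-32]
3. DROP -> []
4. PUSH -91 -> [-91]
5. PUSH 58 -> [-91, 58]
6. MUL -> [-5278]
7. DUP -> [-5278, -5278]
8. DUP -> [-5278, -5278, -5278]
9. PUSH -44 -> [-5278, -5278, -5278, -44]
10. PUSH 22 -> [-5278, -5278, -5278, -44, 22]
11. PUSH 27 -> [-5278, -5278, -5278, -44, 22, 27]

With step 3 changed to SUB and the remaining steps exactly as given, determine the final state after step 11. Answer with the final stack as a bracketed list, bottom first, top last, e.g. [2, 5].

(re-executing from step 3 with the substitution; state before step 3: [-32])
3. SUB -> [-32]
4. PUSH -91 -> [-32, -91]
5. PUSH 58 -> [-32, -91, 58]
6. MUL -> [-32, -5278]
7. DUP -> [-32, -5278, -5278]
8. DUP -> [-32, -5278, -5278, -5278]
9. PUSH -44 -> [-32, -5278, -5278, -5278, -44]
10. PUSH 22 -> [-32, -5278, -5278, -5278, -44, 22]
11. PUSH 27 -> [-32, -5278, -5278, -5278, -44, 22, 27]

[-32, -5278, -5278, -5278, -44, 22, 27]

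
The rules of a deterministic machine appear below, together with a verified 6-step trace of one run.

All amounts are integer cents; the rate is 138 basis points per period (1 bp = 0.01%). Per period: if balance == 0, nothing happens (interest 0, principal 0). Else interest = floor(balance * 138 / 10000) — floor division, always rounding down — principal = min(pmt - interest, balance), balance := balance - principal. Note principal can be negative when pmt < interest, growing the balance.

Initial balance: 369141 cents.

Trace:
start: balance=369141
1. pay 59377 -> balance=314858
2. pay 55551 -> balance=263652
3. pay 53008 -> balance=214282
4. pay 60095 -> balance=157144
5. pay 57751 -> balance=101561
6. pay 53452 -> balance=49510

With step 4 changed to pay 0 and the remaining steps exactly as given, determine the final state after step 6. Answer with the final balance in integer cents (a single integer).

(re-executing from step 4 with the substitution; state before step 4: balance=214282)
4. pay 0 -> balance=217239
5. pay 57751 -> balance=162485
6. pay 53452 -> balance=111275

111275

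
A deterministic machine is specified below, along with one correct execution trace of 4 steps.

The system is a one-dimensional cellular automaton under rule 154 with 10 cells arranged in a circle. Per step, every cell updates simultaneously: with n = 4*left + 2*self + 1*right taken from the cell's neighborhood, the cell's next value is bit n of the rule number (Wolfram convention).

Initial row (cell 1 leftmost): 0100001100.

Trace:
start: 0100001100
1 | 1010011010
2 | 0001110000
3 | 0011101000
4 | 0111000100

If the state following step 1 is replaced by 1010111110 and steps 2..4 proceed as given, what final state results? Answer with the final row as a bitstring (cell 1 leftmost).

0011110001

state after step 1 := 1010111110
2 | 0000111100
3 | 0001111010
4 | 0011110001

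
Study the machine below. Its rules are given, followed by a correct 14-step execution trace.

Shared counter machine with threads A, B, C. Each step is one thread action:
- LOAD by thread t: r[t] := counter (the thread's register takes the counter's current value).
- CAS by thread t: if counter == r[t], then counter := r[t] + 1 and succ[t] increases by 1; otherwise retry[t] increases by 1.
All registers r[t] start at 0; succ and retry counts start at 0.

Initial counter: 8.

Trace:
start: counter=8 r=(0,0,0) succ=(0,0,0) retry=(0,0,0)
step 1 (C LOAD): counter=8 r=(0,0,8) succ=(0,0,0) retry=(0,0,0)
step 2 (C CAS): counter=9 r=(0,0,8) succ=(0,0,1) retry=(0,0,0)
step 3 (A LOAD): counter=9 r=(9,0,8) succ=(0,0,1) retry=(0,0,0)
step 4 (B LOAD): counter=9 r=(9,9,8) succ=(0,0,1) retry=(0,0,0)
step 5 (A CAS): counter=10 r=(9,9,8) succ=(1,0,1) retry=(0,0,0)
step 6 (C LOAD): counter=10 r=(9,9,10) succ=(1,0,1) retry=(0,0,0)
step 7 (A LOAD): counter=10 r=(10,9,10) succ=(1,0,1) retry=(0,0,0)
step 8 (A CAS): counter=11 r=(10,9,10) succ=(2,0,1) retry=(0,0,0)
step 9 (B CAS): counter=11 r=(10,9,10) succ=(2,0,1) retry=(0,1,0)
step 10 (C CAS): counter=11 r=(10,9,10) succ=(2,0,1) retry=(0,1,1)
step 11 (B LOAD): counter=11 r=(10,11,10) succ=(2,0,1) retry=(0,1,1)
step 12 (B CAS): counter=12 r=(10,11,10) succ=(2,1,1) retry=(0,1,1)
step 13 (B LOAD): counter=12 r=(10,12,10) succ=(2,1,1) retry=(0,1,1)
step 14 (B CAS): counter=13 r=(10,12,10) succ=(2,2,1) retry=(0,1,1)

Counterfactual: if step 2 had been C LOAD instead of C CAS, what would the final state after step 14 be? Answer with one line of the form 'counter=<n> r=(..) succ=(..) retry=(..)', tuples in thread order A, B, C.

counter=12 r=(9,11,9) succ=(2,2,0) retry=(0,1,1)

(re-executing from step 2 with the substitution; state before step 2: counter=8 r=(0,0,8) succ=(0,0,0) retry=(0,0,0))
step 2 (C LOAD): counter=8 r=(0,0,8) succ=(0,0,0) retry=(0,0,0)
step 3 (A LOAD): counter=8 r=(8,0,8) succ=(0,0,0) retry=(0,0,0)
step 4 (B LOAD): counter=8 r=(8,8,8) succ=(0,0,0) retry=(0,0,0)
step 5 (A CAS): counter=9 r=(8,8,8) succ=(1,0,0) retry=(0,0,0)
step 6 (C LOAD): counter=9 r=(8,8,9) succ=(1,0,0) retry=(0,0,0)
step 7 (A LOAD): counter=9 r=(9,8,9) succ=(1,0,0) retry=(0,0,0)
step 8 (A CAS): counter=10 r=(9,8,9) succ=(2,0,0) retry=(0,0,0)
step 9 (B CAS): counter=10 r=(9,8,9) succ=(2,0,0) retry=(0,1,0)
step 10 (C CAS): counter=10 r=(9,8,9) succ=(2,0,0) retry=(0,1,1)
step 11 (B LOAD): counter=10 r=(9,10,9) succ=(2,0,0) retry=(0,1,1)
step 12 (B CAS): counter=11 r=(9,10,9) succ=(2,1,0) retry=(0,1,1)
step 13 (B LOAD): counter=11 r=(9,11,9) succ=(2,1,0) retry=(0,1,1)
step 14 (B CAS): counter=12 r=(9,11,9) succ=(2,2,0) retry=(0,1,1)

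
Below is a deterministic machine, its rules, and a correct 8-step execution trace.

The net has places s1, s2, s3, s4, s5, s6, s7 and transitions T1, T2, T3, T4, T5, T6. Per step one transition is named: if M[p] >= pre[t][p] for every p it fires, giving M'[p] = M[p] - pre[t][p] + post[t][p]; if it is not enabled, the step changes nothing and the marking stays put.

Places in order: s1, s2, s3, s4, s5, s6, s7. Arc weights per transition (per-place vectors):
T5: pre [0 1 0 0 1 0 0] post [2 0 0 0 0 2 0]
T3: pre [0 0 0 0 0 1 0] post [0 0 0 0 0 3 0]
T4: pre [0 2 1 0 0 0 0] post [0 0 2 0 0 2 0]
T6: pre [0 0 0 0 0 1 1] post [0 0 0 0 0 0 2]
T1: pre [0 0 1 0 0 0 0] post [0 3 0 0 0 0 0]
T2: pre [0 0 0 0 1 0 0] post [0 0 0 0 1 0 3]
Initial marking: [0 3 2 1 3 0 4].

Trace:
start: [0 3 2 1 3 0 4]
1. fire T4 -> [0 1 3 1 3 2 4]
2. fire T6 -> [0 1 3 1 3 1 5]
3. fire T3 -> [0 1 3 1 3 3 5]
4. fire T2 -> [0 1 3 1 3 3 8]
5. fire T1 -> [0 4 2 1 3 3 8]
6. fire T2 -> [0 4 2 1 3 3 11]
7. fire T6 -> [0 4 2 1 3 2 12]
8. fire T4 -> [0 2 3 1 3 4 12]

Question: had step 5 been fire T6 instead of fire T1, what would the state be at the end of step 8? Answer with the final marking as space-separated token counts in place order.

(re-executing from step 5 with the substitution; state before step 5: [0 1 3 1 3 3 8])
5. fire T6 -> [0 1 3 1 3 2 9]
6. fire T2 -> [0 1 3 1 3 2 12]
7. fire T6 -> [0 1 3 1 3 1 13]
8. fire T4 -> [0 1 3 1 3 1 13]

0 1 3 1 3 1 13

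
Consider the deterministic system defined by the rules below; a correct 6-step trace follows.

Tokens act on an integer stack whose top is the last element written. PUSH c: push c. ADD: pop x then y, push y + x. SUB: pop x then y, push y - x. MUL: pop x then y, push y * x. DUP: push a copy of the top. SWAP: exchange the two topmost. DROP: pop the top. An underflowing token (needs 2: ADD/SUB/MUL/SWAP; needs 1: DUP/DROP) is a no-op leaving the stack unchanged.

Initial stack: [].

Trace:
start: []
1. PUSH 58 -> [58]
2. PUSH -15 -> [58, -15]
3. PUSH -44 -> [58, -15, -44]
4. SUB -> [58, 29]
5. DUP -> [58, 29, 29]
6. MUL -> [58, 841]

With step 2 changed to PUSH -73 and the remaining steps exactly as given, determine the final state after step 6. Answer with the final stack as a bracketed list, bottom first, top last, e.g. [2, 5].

[58, 841]

(re-executing from step 2 with the substitution; state before step 2: [58])
2. PUSH -73 -> [58, -73]
3. PUSH -44 -> [58, -73, -44]
4. SUB -> [58, -29]
5. DUP -> [58, -29, -29]
6. MUL -> [58, 841]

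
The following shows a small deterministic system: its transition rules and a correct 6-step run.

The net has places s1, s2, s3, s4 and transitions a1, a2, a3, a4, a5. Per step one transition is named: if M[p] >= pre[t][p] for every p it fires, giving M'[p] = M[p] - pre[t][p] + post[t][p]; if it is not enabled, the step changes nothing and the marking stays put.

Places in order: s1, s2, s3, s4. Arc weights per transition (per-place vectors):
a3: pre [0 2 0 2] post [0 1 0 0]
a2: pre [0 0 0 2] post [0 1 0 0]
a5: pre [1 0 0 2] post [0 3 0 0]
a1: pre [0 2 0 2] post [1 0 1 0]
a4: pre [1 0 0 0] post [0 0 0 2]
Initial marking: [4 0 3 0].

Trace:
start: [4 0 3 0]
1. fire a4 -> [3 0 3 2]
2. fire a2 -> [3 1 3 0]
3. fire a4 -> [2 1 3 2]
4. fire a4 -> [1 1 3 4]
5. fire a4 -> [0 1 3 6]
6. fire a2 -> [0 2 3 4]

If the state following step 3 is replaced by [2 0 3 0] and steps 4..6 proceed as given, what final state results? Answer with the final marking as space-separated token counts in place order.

0 1 3 2

state after step 3 := [2 0 3 0]
4. fire a4 -> [1 0 3 2]
5. fire a4 -> [0 0 3 4]
6. fire a2 -> [0 1 3 2]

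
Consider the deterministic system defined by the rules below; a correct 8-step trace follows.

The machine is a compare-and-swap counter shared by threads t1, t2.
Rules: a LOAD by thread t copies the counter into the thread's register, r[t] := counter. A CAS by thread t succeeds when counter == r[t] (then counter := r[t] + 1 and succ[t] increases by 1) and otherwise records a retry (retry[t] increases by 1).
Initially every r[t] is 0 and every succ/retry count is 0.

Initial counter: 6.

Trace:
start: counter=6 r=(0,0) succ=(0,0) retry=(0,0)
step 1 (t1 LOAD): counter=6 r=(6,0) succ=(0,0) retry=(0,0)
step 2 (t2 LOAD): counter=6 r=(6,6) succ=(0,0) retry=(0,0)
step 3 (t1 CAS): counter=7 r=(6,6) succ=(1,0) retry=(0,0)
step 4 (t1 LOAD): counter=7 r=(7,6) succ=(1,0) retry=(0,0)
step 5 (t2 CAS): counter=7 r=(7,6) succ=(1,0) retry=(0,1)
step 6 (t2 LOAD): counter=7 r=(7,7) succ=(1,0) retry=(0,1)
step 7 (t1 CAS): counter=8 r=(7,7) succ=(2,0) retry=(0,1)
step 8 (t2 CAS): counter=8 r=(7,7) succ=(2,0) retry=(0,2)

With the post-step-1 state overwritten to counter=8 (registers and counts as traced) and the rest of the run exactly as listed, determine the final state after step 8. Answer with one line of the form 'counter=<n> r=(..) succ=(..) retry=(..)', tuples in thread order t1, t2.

counter=10 r=(8,9) succ=(0,2) retry=(2,0)

state after step 1 := counter=8 r=(6,0) succ=(0,0) retry=(0,0)
step 2 (t2 LOAD): counter=8 r=(6,8) succ=(0,0) retry=(0,0)
step 3 (t1 CAS): counter=8 r=(6,8) succ=(0,0) retry=(1,0)
step 4 (t1 LOAD): counter=8 r=(8,8) succ=(0,0) retry=(1,0)
step 5 (t2 CAS): counter=9 r=(8,8) succ=(0,1) retry=(1,0)
step 6 (t2 LOAD): counter=9 r=(8,9) succ=(0,1) retry=(1,0)
step 7 (t1 CAS): counter=9 r=(8,9) succ=(0,1) retry=(2,0)
step 8 (t2 CAS): counter=10 r=(8,9) succ=(0,2) retry=(2,0)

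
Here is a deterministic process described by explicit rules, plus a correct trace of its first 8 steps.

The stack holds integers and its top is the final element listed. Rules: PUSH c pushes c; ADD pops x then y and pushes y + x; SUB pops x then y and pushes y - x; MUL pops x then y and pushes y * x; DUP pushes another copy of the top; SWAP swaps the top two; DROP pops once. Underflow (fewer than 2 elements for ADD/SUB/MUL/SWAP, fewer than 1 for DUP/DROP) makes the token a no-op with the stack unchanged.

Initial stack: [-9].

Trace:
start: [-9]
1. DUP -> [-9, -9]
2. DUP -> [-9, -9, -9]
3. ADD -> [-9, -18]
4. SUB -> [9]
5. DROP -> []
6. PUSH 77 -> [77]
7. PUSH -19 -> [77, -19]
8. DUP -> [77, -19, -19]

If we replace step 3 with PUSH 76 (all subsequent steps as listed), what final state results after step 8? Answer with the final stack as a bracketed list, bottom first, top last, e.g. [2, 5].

(re-executing from step 3 with the substitution; state before step 3: [-9, -9, -9])
3. PUSH 76 -> [-9, -9, -9, 76]
4. SUB -> [-9, -9, -85]
5. DROP -> [-9, -9]
6. PUSH 77 -> [-9, -9, 77]
7. PUSH -19 -> [-9, -9, 77, -19]
8. DUP -> [-9, -9, 77, -19, -19]

[-9, -9, 77, -19, -19]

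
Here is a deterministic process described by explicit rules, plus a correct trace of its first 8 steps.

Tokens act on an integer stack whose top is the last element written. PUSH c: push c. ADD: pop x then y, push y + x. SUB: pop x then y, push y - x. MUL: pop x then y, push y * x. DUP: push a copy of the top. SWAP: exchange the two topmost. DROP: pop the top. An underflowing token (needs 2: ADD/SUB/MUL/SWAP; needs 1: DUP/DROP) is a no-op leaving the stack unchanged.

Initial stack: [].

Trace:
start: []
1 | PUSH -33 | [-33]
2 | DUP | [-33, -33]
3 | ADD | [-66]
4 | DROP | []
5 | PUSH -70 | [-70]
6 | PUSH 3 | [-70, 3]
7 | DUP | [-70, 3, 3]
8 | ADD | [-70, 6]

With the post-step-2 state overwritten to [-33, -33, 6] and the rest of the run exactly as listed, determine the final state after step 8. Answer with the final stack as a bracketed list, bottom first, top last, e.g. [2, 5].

state after step 2 := [-33, -33, 6]
3 | ADD | [-33, -27]
4 | DROP | [-33]
5 | PUSH -70 | [-33, -70]
6 | PUSH 3 | [-33, -70, 3]
7 | DUP | [-33, -70, 3, 3]
8 | ADD | [-33, -70, 6]

[-33, -70, 6]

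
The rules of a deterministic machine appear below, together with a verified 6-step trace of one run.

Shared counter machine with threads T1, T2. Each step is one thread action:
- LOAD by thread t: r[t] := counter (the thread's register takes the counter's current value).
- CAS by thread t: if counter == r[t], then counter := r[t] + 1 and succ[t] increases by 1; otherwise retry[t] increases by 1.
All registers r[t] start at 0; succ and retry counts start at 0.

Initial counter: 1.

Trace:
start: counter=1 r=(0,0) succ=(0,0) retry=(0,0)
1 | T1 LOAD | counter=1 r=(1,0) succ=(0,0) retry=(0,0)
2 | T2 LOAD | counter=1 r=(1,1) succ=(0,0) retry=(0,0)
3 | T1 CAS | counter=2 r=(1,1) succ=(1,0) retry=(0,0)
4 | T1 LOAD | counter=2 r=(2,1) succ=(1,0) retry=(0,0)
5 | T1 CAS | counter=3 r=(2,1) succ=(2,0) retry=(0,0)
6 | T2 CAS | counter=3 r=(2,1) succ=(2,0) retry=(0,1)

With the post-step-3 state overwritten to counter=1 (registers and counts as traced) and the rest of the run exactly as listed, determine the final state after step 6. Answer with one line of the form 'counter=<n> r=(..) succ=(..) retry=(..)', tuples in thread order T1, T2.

counter=2 r=(1,1) succ=(2,0) retry=(0,1)

state after step 3 := counter=1 r=(1,1) succ=(1,0) retry=(0,0)
4 | T1 LOAD | counter=1 r=(1,1) succ=(1,0) retry=(0,0)
5 | T1 CAS | counter=2 r=(1,1) succ=(2,0) retry=(0,0)
6 | T2 CAS | counter=2 r=(1,1) succ=(2,0) retry=(0,1)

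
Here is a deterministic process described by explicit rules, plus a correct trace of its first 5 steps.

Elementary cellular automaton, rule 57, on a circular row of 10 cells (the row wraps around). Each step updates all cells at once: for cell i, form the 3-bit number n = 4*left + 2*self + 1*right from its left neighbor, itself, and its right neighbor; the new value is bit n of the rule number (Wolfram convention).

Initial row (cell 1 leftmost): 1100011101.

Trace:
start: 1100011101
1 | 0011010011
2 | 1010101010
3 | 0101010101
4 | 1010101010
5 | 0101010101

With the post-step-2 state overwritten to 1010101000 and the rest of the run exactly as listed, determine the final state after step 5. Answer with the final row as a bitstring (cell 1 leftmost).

state after step 2 := 1010101000
3 | 0101010110
4 | 0010101101
5 | 1001011010

1001011010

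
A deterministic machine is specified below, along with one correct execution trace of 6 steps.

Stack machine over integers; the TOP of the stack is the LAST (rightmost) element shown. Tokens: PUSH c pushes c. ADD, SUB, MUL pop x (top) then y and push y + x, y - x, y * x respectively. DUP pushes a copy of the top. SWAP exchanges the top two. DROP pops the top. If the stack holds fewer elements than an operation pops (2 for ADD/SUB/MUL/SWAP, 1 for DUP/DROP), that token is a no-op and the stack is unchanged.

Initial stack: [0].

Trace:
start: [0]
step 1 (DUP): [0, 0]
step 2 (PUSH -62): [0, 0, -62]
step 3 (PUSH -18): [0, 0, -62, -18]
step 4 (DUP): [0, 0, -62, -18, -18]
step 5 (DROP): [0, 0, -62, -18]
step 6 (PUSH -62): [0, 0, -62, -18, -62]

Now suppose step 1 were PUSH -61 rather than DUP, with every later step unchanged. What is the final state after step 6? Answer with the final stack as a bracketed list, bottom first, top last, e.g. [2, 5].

(re-executing from step 1 with the substitution; state before step 1: [0])
step 1 (PUSH -61): [0, -61]
step 2 (PUSH -62): [0, -61, -62]
step 3 (PUSH -18): [0, -61, -62, -18]
step 4 (DUP): [0, -61, -62, -18, -18]
step 5 (DROP): [0, -61, -62, -18]
step 6 (PUSH -62): [0, -61, -62, -18, -62]

[0, -61, -62, -18, -62]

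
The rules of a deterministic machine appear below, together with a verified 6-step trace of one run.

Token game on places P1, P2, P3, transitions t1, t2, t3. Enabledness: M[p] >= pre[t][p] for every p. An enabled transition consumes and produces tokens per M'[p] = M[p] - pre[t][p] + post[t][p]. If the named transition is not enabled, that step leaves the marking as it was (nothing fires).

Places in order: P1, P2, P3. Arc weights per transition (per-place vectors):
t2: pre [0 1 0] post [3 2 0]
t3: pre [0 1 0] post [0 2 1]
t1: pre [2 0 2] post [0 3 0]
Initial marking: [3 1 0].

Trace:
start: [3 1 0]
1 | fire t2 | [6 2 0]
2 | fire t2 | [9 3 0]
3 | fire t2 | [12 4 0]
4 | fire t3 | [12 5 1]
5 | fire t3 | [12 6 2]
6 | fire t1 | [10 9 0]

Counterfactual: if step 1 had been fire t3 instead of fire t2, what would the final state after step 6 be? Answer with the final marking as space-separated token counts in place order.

7 9 1

(re-executing from step 1 with the substitution; state before step 1: [3 1 0])
1 | fire t3 | [3 2 1]
2 | fire t2 | [6 3 1]
3 | fire t2 | [9 4 1]
4 | fire t3 | [9 5 2]
5 | fire t3 | [9 6 3]
6 | fire t1 | [7 9 1]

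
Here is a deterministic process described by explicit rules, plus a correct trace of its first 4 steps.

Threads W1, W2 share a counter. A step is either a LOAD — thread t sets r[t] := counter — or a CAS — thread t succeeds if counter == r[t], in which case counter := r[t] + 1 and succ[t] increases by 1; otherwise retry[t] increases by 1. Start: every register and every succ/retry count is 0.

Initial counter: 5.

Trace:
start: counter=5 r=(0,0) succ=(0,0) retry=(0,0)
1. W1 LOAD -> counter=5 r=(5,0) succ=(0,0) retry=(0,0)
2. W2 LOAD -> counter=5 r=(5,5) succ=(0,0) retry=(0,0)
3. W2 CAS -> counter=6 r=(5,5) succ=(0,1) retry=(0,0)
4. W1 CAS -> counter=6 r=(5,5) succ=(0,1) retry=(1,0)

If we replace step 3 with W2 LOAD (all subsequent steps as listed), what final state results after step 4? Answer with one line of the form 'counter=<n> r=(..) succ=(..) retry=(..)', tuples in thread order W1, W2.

(re-executing from step 3 with the substitution; state before step 3: counter=5 r=(5,5) succ=(0,0) retry=(0,0))
3. W2 LOAD -> counter=5 r=(5,5) succ=(0,0) retry=(0,0)
4. W1 CAS -> counter=6 r=(5,5) succ=(1,0) retry=(0,0)

counter=6 r=(5,5) succ=(1,0) retry=(0,0)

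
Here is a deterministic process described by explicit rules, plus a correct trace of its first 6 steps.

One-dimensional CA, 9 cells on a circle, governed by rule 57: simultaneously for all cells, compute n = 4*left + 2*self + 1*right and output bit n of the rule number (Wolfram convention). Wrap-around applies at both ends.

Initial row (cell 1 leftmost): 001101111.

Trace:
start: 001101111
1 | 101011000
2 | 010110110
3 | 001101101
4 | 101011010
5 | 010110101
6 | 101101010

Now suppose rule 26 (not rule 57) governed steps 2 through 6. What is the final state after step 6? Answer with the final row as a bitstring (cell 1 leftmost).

101010001

(re-executing steps 2..6 under rule 26; state before step 2: 101011000)
2 | 000010101
3 | 100100000
4 | 011010001
5 | 010001010
6 | 101010001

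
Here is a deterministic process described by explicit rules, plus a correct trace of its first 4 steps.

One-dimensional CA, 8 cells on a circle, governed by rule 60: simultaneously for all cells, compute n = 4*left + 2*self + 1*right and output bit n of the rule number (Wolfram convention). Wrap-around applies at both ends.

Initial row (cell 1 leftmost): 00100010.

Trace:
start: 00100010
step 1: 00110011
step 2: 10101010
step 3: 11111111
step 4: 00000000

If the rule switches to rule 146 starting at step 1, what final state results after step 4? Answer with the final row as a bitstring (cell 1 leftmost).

(re-executing steps 1..4 under rule 146; state before step 1: 00100010)
step 1: 01010101
step 2: 00000000
step 3: 00000000
step 4: 00000000

00000000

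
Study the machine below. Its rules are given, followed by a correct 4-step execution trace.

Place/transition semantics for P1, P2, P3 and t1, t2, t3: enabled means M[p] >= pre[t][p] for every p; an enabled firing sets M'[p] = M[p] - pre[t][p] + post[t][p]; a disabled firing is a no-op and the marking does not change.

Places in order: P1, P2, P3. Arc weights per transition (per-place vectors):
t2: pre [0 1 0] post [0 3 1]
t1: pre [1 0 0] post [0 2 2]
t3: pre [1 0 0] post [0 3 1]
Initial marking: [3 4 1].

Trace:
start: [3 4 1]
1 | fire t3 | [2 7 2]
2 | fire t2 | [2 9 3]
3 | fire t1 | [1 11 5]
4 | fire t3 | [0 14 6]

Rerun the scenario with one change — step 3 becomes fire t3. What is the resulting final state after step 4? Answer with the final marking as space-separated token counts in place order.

0 15 5

(re-executing from step 3 with the substitution; state before step 3: [2 9 3])
3 | fire t3 | [1 12 4]
4 | fire t3 | [0 15 5]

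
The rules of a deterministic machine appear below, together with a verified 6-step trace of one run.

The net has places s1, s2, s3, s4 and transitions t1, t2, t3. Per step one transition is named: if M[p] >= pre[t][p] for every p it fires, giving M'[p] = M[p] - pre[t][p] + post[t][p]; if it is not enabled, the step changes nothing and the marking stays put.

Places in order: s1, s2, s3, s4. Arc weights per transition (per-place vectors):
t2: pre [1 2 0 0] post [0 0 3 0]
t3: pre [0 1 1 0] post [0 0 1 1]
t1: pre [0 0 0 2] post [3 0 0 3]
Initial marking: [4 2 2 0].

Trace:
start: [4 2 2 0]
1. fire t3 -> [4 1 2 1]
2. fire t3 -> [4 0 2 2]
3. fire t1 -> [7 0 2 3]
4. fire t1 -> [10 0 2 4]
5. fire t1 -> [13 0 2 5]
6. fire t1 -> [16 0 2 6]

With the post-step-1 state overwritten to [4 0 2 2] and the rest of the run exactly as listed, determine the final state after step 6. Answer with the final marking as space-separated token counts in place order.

16 0 2 6

state after step 1 := [4 0 2 2]
2. fire t3 -> [4 0 2 2]
3. fire t1 -> [7 0 2 3]
4. fire t1 -> [10 0 2 4]
5. fire t1 -> [13 0 2 5]
6. fire t1 -> [16 0 2 6]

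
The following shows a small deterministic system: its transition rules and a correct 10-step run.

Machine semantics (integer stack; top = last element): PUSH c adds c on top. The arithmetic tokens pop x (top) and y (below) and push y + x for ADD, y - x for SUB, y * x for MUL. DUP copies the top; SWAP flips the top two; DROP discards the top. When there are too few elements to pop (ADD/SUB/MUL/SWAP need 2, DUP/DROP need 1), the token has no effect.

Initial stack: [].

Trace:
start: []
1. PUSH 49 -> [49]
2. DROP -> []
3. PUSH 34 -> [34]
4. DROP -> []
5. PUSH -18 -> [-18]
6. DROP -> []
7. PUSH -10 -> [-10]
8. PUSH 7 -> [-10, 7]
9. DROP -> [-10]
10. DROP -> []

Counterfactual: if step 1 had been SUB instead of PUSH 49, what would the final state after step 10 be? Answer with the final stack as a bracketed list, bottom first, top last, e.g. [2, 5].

[]

(re-executing from step 1 with the substitution; state before step 1: [])
1. SUB -> []
2. DROP -> []
3. PUSH 34 -> [34]
4. DROP -> []
5. PUSH -18 -> [-18]
6. DROP -> []
7. PUSH -10 -> [-10]
8. PUSH 7 -> [-10, 7]
9. DROP -> [-10]
10. DROP -> []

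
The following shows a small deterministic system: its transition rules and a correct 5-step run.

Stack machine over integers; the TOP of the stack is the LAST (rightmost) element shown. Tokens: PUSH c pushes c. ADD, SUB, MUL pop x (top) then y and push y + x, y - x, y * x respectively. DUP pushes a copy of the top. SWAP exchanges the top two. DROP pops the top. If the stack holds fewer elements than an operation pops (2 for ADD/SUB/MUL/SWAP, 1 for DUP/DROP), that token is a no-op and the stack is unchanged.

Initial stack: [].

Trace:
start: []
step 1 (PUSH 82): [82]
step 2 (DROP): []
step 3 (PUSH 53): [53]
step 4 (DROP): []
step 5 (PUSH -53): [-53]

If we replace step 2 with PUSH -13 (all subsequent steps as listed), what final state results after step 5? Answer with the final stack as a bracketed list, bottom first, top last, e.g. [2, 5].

(re-executing from step 2 with the substitution; state before step 2: [82])
step 2 (PUSH -13): [82, -13]
step 3 (PUSH 53): [82, -13, 53]
step 4 (DROP): [82, -13]
step 5 (PUSH -53): [82, -13, -53]

[82, -13, -53]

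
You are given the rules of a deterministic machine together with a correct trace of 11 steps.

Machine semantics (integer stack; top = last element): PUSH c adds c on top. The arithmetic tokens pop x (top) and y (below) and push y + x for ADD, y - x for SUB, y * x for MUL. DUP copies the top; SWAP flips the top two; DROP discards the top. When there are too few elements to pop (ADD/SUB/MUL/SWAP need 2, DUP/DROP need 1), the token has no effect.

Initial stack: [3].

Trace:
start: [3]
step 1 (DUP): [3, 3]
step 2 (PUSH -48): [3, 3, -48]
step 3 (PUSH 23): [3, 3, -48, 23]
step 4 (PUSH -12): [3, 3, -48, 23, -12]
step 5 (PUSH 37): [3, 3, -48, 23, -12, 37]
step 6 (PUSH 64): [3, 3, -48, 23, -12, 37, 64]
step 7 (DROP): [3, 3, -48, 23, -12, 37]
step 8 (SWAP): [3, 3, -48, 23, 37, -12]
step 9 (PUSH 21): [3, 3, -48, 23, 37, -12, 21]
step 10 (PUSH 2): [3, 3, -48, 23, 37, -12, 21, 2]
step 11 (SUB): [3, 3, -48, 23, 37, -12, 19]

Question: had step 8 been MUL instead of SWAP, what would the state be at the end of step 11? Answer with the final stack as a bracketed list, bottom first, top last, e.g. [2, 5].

[3, 3, -48, 23, -444, 19]

(re-executing from step 8 with the substitution; state before step 8: [3, 3, -48, 23, -12, 37])
step 8 (MUL): [3, 3, -48, 23, -444]
step 9 (PUSH 21): [3, 3, -48, 23, -444, 21]
step 10 (PUSH 2): [3, 3, -48, 23, -444, 21, 2]
step 11 (SUB): [3, 3, -48, 23, -444, 19]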